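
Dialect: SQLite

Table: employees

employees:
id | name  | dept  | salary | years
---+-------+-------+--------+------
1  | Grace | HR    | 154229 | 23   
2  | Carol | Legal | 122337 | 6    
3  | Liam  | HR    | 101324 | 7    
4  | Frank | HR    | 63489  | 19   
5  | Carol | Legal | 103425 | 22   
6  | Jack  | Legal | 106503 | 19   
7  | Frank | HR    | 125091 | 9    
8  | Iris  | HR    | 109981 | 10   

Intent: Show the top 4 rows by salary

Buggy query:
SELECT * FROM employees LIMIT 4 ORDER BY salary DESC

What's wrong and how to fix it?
Bug: LIMIT must come after ORDER BY

Fix: Sort with ORDER BY, then apply LIMIT

Corrected query:
SELECT * FROM employees ORDER BY salary DESC LIMIT 4

Result:
id | name  | dept  | salary | years
---+-------+-------+--------+------
1  | Grace | HR    | 154229 | 23   
7  | Frank | HR    | 125091 | 9    
2  | Carol | Legal | 122337 | 6    
8  | Iris  | HR    | 109981 | 10   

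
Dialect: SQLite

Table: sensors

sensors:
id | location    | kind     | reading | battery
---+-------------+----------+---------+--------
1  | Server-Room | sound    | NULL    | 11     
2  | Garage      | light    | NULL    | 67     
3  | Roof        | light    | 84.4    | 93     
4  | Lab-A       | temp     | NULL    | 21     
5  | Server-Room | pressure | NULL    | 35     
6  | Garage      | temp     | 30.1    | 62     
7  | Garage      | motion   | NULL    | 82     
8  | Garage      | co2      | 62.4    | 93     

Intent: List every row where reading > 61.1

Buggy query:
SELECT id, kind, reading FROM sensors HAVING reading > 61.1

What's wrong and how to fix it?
Bug: This is a non-aggregate query (no GROUP BY, no aggregates), so in SQLite the HAVING clause is invalid here; a row-level condition belongs in WHERE

Fix: Use WHERE for row-level filtering

Corrected query:
SELECT id, kind, reading FROM sensors WHERE reading > 61.1

Result:
id | kind  | reading
---+-------+--------
3  | light | 84.4   
8  | co2   | 62.4   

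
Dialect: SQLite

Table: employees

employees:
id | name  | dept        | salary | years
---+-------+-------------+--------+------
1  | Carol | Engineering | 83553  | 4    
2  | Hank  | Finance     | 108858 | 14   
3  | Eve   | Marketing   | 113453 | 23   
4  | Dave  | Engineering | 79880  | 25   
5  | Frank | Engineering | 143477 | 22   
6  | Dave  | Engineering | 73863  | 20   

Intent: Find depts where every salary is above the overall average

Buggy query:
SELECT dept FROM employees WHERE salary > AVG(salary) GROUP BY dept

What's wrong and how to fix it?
Bug: AVG() is an aggregate; it can't sit directly in WHERE

Fix: Compute the overall average in a scalar subquery and compare each group's MIN against it in HAVING

Corrected query:
SELECT dept FROM employees GROUP BY dept HAVING MIN(salary) > (SELECT AVG(salary) FROM employees)

Result:
dept     
---------
Finance  
Marketing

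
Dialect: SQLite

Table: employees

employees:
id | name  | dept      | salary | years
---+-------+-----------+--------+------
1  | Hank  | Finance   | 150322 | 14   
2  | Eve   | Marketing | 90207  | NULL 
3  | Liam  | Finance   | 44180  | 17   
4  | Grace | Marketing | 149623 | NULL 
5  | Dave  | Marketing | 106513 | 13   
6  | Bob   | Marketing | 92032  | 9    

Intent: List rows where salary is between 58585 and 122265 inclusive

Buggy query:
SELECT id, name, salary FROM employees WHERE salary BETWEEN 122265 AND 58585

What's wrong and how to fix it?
Bug: The bounds are reversed; BETWEEN a AND b requires a <= b to match anything

Fix: Swap the bounds so the smaller value comes first

Corrected query:
SELECT id, name, salary FROM employees WHERE salary BETWEEN 58585 AND 122265

Result:
id | name | salary
---+------+-------
2  | Eve  | 90207 
5  | Dave | 106513
6  | Bob  | 92032 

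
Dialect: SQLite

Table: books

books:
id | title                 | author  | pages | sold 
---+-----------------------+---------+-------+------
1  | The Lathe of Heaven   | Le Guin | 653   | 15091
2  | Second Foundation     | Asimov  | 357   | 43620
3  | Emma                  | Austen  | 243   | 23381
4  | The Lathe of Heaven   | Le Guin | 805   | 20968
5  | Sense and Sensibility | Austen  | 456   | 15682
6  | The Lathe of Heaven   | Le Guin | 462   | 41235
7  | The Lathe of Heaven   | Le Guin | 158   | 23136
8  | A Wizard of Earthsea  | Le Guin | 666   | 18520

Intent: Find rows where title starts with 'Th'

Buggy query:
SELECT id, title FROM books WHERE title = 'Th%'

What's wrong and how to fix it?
Bug: '=' compares the literal string including the % character; pattern matching needs LIKE

Fix: Replace '=' with LIKE so 'Th%' is treated as a pattern

Corrected query:
SELECT id, title FROM books WHERE title LIKE 'Th%'

Result:
id | title              
---+--------------------
1  | The Lathe of Heaven
4  | The Lathe of Heaven
6  | The Lathe of Heaven
7  | The Lathe of Heaven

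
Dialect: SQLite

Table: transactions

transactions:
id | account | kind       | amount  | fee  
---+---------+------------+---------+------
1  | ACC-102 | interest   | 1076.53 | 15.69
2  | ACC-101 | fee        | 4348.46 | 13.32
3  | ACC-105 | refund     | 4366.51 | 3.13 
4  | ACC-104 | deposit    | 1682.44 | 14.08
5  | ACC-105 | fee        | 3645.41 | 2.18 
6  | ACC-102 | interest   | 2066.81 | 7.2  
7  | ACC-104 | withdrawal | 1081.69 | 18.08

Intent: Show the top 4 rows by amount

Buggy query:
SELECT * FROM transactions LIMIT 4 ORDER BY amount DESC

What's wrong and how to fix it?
Bug: LIMIT must come after ORDER BY

Fix: Swap the clauses: ORDER BY first, then LIMIT

Corrected query:
SELECT * FROM transactions ORDER BY amount DESC LIMIT 4

Result:
id | account | kind     | amount  | fee  
---+---------+----------+---------+------
3  | ACC-105 | refund   | 4366.51 | 3.13 
2  | ACC-101 | fee      | 4348.46 | 13.32
5  | ACC-105 | fee      | 3645.41 | 2.18 
6  | ACC-102 | interest | 2066.81 | 7.2  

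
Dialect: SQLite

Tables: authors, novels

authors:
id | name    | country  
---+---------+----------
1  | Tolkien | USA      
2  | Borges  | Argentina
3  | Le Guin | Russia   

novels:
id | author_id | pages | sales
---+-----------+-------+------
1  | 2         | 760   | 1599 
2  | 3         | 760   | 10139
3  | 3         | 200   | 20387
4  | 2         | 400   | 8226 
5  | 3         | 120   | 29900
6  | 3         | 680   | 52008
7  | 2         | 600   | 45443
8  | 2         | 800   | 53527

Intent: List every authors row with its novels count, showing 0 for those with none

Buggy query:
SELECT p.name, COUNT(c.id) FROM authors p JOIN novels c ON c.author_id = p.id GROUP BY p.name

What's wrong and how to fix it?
Bug: INNER JOIN drops authors rows that have no matching novels rows

Fix: Switch to LEFT JOIN to retain unmatched parent rows

Corrected query:
SELECT p.name, COUNT(c.id) FROM authors p LEFT JOIN novels c ON c.author_id = p.id GROUP BY p.name

Result:
name    | COUNT(c.id)
--------+------------
Borges  | 4          
Le Guin | 4          
Tolkien | 0          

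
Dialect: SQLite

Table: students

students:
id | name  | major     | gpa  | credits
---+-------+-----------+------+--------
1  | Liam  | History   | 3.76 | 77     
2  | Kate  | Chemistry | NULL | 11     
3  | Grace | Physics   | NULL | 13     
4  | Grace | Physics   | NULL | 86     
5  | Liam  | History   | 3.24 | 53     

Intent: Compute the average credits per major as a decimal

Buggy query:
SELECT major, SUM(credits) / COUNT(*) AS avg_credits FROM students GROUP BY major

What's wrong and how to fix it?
Bug: Both operands are integers, so '/' performs integer division and truncates

Fix: Cast one side to REAL so the division keeps the fractional part

Corrected query:
SELECT major, SUM(credits) * 1.0 / COUNT(*) AS avg_credits FROM students GROUP BY major

Result:
major     | avg_credits
----------+------------
Chemistry | 11         
History   | 65         
Physics   | 49.5       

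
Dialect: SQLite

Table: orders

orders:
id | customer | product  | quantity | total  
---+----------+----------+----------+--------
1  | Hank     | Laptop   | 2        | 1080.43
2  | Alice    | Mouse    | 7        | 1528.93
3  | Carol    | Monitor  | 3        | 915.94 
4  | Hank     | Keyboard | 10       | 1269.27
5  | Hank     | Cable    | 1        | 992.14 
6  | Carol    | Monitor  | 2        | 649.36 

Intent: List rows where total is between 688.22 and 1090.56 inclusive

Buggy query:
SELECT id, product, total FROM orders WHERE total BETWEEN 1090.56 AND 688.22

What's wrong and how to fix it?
Bug: BETWEEN expects the lower bound first; with 1090.56 AND 688.22 the range is empty

Fix: Swap the bounds so the smaller value comes first

Corrected query:
SELECT id, product, total FROM orders WHERE total BETWEEN 688.22 AND 1090.56

Result:
id | product | total  
---+---------+--------
1  | Laptop  | 1080.43
3  | Monitor | 915.94 
5  | Cable   | 992.14 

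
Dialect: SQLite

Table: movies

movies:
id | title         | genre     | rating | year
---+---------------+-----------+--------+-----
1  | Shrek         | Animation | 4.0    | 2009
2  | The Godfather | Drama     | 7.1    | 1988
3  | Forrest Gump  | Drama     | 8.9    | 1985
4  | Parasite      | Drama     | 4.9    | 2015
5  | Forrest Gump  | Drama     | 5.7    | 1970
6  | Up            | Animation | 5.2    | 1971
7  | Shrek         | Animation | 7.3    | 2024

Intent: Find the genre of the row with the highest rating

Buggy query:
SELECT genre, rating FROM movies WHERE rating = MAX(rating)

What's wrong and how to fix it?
Bug: MAX(rating) is an aggregate and cannot be used directly in WHERE

Fix: Wrap MAX in a scalar subquery so WHERE compares against a single value

Corrected query:
SELECT genre, rating FROM movies WHERE rating = (SELECT MAX(rating) FROM movies)

Result:
genre | rating
------+-------
Drama | 8.9   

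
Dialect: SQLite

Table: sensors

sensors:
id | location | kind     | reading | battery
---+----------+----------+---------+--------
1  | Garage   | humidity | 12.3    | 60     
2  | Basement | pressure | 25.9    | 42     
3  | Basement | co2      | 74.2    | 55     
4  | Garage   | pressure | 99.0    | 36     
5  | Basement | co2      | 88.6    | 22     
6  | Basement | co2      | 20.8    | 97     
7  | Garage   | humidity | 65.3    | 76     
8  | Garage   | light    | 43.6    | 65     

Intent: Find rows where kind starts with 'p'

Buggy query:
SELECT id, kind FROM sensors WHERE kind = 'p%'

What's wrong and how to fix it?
Bug: Wildcards only work with LIKE; '=' treats '%' as a literal character

Fix: Use LIKE for wildcard pattern matching

Corrected query:
SELECT id, kind FROM sensors WHERE kind LIKE 'p%'

Result:
id | kind    
---+---------
2  | pressure
4  | pressure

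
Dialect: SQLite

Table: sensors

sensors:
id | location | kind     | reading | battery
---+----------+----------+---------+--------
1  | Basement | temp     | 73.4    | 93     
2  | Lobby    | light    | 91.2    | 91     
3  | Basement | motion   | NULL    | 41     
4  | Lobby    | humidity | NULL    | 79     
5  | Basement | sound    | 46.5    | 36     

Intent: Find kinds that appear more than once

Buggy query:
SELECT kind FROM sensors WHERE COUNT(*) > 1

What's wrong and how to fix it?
Bug: COUNT(*) is an aggregate and cannot be used in WHERE

Fix: GROUP BY kind, then filter groups with HAVING COUNT(*) > 1

Corrected query:
SELECT kind FROM sensors GROUP BY kind HAVING COUNT(*) > 1

Result:
(no rows)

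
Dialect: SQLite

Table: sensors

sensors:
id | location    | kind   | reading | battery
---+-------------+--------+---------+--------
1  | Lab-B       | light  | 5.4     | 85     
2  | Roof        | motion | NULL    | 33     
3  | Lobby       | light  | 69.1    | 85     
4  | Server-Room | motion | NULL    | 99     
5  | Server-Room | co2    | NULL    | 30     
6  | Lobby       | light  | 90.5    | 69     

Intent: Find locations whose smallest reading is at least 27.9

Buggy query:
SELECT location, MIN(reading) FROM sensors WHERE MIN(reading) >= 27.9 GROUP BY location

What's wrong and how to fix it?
Bug: MIN() in WHERE is a misuse of aggregate

Fix: Replace WHERE with HAVING after the GROUP BY

Corrected query:
SELECT location, MIN(reading) FROM sensors GROUP BY location HAVING MIN(reading) >= 27.9

Result:
location | MIN(reading)
---------+-------------
Lobby    | 69.1        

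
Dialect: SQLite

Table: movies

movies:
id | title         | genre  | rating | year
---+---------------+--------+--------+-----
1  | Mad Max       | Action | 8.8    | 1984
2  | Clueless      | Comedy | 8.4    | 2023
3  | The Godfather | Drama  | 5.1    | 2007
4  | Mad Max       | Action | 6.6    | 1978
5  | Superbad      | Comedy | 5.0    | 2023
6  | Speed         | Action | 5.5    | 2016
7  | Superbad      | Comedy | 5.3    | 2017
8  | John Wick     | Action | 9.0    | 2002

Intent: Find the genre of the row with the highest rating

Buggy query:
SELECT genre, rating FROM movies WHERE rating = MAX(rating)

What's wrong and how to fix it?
Bug: WHERE is evaluated per row; an aggregate over the whole table isn't defined there

Fix: Wrap MAX in a scalar subquery so WHERE compares against a single value

Corrected query:
SELECT genre, rating FROM movies WHERE rating = (SELECT MAX(rating) FROM movies)

Result:
genre  | rating
-------+-------
Action | 9     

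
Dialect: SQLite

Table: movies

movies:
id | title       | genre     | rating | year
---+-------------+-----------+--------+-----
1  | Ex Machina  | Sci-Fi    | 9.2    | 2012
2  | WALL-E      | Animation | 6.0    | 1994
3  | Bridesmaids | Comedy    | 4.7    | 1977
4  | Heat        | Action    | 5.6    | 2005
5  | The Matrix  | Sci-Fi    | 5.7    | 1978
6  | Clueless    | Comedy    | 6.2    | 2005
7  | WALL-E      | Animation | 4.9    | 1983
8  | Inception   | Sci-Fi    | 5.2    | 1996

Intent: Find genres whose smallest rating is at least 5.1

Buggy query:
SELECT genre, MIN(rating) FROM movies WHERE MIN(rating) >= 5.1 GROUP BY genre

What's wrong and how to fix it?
Bug: MIN() in WHERE is a misuse of aggregate

Fix: Replace WHERE with HAVING after the GROUP BY

Corrected query:
SELECT genre, MIN(rating) FROM movies GROUP BY genre HAVING MIN(rating) >= 5.1

Result:
genre  | MIN(rating)
-------+------------
Action | 5.6        
Sci-Fi | 5.2        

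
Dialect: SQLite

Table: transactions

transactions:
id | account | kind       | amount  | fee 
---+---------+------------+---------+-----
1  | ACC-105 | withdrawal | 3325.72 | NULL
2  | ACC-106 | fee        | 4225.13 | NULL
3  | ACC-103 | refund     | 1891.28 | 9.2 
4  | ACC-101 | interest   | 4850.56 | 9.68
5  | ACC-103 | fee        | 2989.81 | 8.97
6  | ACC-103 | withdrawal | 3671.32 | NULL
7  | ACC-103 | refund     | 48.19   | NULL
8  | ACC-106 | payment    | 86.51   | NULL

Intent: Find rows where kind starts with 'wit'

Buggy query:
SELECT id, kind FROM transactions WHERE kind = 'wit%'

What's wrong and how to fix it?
Bug: Wildcards only work with LIKE; '=' treats '%' as a literal character

Fix: Use LIKE for wildcard pattern matching

Corrected query:
SELECT id, kind FROM transactions WHERE kind LIKE 'wit%'

Result:
id | kind      
---+-----------
1  | withdrawal
6  | withdrawal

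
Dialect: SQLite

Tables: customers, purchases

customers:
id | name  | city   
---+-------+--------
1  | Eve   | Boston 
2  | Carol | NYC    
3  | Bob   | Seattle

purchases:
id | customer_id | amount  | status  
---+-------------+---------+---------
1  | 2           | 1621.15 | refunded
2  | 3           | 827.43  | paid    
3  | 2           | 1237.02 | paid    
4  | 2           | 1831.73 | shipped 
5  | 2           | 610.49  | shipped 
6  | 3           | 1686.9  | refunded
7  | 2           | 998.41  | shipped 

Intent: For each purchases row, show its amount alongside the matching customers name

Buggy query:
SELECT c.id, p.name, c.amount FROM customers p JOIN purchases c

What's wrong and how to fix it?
Bug: Missing join condition: each purchases row is matched to all customers rows instead of just its own

Fix: Specify the join condition linking the foreign key to the parent id

Corrected query:
SELECT c.id, p.name, c.amount FROM customers p JOIN purchases c ON c.customer_id = p.id

Result:
id | name  | amount 
---+-------+--------
1  | Carol | 1621.15
2  | Bob   | 827.43 
3  | Carol | 1237.02
4  | Carol | 1831.73
5  | Carol | 610.49 
6  | Bob   | 1686.9 
7  | Carol | 998.41 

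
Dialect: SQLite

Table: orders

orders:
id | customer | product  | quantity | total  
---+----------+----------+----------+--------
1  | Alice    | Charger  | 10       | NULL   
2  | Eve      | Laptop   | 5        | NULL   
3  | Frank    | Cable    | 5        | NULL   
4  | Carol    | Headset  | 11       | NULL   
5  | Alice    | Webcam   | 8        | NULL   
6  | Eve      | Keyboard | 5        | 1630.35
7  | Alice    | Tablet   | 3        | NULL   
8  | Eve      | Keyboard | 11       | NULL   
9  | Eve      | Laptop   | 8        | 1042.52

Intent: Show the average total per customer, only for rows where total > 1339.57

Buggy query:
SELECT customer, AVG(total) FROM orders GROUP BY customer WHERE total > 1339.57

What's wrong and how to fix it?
Bug: Row-level WHERE must come before GROUP BY in the clause order

Fix: Move the WHERE clause before GROUP BY

Corrected query:
SELECT customer, AVG(total) FROM orders WHERE total > 1339.57 GROUP BY customer

Result:
customer | AVG(total)
---------+-----------
Eve      | 1630.35   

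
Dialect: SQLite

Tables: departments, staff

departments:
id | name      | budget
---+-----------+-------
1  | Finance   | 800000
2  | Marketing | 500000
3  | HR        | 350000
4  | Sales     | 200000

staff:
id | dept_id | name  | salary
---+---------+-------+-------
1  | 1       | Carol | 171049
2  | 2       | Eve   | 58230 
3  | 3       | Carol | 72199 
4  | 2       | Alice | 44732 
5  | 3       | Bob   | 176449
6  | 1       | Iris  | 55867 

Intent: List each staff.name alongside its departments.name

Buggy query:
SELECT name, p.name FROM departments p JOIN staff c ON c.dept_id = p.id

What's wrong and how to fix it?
Bug: 'name' exists in both joined tables, so the database can't tell which one is meant

Fix: Prefix ambiguous columns with the table alias

Corrected query:
SELECT c.name, p.name FROM departments p JOIN staff c ON c.dept_id = p.id

Result:
name  | name     
------+----------
Carol | Finance  
Eve   | Marketing
Carol | HR       
Alice | Marketing
Bob   | HR       
Iris  | Finance  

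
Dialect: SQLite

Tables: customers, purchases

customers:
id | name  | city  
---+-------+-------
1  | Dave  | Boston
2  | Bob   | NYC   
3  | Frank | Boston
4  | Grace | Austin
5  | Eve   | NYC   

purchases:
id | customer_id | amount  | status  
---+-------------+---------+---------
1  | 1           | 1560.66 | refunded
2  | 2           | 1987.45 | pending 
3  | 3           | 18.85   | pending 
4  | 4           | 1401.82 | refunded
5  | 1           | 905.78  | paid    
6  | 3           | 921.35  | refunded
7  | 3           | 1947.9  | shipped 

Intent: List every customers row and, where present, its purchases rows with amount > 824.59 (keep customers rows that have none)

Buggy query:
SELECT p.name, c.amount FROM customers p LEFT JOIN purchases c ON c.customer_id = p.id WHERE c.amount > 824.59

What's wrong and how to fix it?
Bug: Filtering c.amount in WHERE discards the NULL rows produced by LEFT JOIN, turning it into an inner join

Fix: Put 'c.amount > 824.59' in the JOIN's ON clause instead of WHERE

Corrected query:
SELECT p.name, c.amount FROM customers p LEFT JOIN purchases c ON c.customer_id = p.id AND c.amount > 824.59

Result:
name  | amount 
------+--------
Dave  | 905.78 
Dave  | 1560.66
Bob   | 1987.45
Frank | 921.35 
Frank | 1947.9 
Grace | 1401.82
Eve   | NULL   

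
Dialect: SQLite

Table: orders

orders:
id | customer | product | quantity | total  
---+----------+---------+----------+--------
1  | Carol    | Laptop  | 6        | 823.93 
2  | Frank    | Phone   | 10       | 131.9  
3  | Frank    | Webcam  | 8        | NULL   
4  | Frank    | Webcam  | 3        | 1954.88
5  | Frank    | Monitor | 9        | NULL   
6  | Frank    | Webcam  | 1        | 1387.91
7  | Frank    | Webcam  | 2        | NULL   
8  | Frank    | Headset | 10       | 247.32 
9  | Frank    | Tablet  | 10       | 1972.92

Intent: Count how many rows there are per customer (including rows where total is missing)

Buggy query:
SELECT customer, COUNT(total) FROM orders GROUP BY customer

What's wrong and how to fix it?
Bug: COUNT(total) skips NULLs, so groups with missing total are undercounted

Fix: Replace COUNT(total) with COUNT(*)

Corrected query:
SELECT customer, COUNT(*) FROM orders GROUP BY customer

Result:
customer | COUNT(*)
---------+---------
Carol    | 1       
Frank    | 8       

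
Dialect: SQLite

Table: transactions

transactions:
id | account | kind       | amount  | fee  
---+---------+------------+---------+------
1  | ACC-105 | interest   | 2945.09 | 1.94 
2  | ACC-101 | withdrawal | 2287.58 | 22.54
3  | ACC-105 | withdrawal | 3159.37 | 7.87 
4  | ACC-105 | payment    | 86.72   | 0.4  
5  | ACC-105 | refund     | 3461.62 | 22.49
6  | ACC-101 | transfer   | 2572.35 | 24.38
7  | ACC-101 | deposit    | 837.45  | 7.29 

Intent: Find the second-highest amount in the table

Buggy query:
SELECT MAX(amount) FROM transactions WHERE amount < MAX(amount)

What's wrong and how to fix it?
Bug: The inner MAX is an aggregate inside WHERE, which is not allowed

Fix: Put the inner MAX in a scalar subquery

Corrected query:
SELECT MAX(amount) FROM transactions WHERE amount < (SELECT MAX(amount) FROM transactions)

Result:
MAX(amount)
-----------
3159.37    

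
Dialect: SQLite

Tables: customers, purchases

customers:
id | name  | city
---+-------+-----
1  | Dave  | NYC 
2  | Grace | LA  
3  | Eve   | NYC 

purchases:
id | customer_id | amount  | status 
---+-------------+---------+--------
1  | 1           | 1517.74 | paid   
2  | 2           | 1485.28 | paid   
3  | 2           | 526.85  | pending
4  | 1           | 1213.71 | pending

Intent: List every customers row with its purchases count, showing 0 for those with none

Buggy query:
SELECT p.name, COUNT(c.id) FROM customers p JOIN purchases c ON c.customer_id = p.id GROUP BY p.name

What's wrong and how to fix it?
Bug: INNER JOIN drops customers rows that have no matching purchases rows

Fix: Switch to LEFT JOIN to retain unmatched parent rows

Corrected query:
SELECT p.name, COUNT(c.id) FROM customers p LEFT JOIN purchases c ON c.customer_id = p.id GROUP BY p.name

Result:
name  | COUNT(c.id)
------+------------
Dave  | 2          
Eve   | 0          
Grace | 2          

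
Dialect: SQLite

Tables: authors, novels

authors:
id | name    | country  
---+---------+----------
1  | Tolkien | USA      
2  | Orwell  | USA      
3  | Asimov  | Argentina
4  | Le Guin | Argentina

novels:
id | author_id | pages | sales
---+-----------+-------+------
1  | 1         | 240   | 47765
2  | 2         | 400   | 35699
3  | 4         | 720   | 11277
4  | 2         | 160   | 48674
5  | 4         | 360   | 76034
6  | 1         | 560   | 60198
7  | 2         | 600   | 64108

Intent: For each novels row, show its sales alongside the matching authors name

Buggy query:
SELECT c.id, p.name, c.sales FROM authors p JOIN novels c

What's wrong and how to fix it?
Bug: Missing join condition: each novels row is matched to all authors rows instead of just its own

Fix: Specify the join condition linking the foreign key to the parent id

Corrected query:
SELECT c.id, p.name, c.sales FROM authors p JOIN novels c ON c.author_id = p.id

Result:
id | name    | sales
---+---------+------
1  | Tolkien | 47765
2  | Orwell  | 35699
3  | Le Guin | 11277
4  | Orwell  | 48674
5  | Le Guin | 76034
6  | Tolkien | 60198
7  | Orwell  | 64108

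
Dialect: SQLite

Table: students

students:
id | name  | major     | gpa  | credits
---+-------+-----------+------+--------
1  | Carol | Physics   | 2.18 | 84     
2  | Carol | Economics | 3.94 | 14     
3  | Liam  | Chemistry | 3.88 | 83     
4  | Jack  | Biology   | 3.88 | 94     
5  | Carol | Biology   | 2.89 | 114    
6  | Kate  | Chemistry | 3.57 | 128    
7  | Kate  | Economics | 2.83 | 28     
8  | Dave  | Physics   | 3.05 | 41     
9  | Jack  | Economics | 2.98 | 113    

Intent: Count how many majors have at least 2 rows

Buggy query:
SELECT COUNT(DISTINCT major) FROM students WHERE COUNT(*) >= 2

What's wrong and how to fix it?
Bug: COUNT(*) cannot appear in WHERE; the per-group count doesn't exist yet

Fix: Group first with HAVING COUNT(*) >= 2, then COUNT the resulting groups

Corrected query:
SELECT COUNT(*) FROM (SELECT major FROM students GROUP BY major HAVING COUNT(*) >= 2)

Result:
COUNT(*)
--------
4       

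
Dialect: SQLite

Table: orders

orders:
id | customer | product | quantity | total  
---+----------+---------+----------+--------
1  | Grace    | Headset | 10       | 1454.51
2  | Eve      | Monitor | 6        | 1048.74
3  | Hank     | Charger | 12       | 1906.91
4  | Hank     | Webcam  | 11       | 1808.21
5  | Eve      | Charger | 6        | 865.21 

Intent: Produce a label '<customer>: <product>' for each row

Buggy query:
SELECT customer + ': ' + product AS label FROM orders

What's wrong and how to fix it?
Bug: SQLite uses || for string concatenation; + coerces text to numbers (yielding 0)

Fix: Replace + with || to concatenate text

Corrected query:
SELECT customer || ': ' || product AS label FROM orders

Result:
label         
--------------
Grace: Headset
Eve: Monitor  
Hank: Charger 
Hank: Webcam  
Eve: Charger  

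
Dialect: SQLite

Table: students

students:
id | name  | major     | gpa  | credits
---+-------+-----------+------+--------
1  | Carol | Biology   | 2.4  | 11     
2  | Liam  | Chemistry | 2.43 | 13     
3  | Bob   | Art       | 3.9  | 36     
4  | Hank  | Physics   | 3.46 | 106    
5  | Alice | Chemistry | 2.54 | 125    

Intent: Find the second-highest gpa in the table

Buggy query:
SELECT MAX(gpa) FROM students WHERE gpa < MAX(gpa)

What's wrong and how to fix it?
Bug: The inner MAX is an aggregate inside WHERE, which is not allowed

Fix: Compute the overall MAX in a subquery, then take MAX of rows below it

Corrected query:
SELECT MAX(gpa) FROM students WHERE gpa < (SELECT MAX(gpa) FROM students)

Result:
MAX(gpa)
--------
3.46    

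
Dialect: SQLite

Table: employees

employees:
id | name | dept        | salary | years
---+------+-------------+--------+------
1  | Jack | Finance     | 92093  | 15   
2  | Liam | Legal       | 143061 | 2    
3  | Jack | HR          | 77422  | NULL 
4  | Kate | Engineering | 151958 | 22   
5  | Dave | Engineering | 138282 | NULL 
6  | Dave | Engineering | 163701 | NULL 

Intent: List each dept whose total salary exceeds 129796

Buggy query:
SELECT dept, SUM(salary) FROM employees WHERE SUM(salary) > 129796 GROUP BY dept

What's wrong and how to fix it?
Bug: WHERE runs before GROUP BY, so aggregates aren't available there

Fix: Use HAVING (which filters groups after aggregation) instead of WHERE

Corrected query:
SELECT dept, SUM(salary) FROM employees GROUP BY dept HAVING SUM(salary) > 129796

Result:
dept        | SUM(salary)
------------+------------
Engineering | 453941     
Legal       | 143061     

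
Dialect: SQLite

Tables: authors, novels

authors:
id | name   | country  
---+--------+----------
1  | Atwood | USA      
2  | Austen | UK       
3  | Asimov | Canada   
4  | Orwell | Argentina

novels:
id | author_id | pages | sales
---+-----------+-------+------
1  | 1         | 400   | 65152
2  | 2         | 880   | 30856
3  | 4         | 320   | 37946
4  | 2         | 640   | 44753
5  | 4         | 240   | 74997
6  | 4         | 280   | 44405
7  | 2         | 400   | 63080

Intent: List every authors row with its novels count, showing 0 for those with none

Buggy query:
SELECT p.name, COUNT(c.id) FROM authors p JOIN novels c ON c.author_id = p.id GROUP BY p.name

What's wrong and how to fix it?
Bug: An inner join excludes parents with zero children

Fix: Switch to LEFT JOIN to retain unmatched parent rows

Corrected query:
SELECT p.name, COUNT(c.id) FROM authors p LEFT JOIN novels c ON c.author_id = p.id GROUP BY p.name

Result:
name   | COUNT(c.id)
-------+------------
Asimov | 0          
Atwood | 1          
Austen | 3          
Orwell | 3          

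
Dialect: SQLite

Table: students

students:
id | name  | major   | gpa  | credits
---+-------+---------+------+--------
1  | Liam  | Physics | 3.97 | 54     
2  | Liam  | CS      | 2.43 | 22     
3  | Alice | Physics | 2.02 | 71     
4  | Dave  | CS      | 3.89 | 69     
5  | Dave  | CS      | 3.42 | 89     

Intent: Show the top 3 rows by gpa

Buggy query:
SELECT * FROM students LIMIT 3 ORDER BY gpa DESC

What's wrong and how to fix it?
Bug: ORDER BY cannot follow LIMIT; LIMIT is the final clause

Fix: Swap the clauses: ORDER BY first, then LIMIT

Corrected query:
SELECT * FROM students ORDER BY gpa DESC LIMIT 3

Result:
id | name | major   | gpa  | credits
---+------+---------+------+--------
1  | Liam | Physics | 3.97 | 54     
4  | Dave | CS      | 3.89 | 69     
5  | Dave | CS      | 3.42 | 89     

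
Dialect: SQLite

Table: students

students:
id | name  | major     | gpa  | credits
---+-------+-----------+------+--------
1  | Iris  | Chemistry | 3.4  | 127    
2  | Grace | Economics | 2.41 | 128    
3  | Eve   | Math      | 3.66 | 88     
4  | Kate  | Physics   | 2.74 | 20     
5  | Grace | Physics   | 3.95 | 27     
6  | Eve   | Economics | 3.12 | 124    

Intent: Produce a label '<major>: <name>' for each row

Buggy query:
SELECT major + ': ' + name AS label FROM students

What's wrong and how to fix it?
Bug: '+' is numeric addition; on text columns SQLite converts them to 0 instead of concatenating

Fix: Use the || operator for string concatenation

Corrected query:
SELECT major || ': ' || name AS label FROM students

Result:
label           
----------------
Chemistry: Iris 
Economics: Grace
Math: Eve       
Physics: Kate   
Physics: Grace  
Economics: Eve  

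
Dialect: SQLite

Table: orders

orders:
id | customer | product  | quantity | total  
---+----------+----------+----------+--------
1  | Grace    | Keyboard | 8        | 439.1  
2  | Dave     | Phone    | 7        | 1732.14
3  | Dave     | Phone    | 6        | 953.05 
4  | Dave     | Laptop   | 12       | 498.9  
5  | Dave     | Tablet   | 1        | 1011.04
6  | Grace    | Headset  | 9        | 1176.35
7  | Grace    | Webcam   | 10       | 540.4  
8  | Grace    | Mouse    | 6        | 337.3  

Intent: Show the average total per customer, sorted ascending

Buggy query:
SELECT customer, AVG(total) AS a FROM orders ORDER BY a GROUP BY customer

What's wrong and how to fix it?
Bug: ORDER BY appears before GROUP BY; SQL clause order requires GROUP BY first

Fix: Move ORDER BY to the end, after GROUP BY

Corrected query:
SELECT customer, AVG(total) AS a FROM orders GROUP BY customer ORDER BY a

Result:
customer | a        
---------+----------
Grace    | 623.2875 
Dave     | 1048.7825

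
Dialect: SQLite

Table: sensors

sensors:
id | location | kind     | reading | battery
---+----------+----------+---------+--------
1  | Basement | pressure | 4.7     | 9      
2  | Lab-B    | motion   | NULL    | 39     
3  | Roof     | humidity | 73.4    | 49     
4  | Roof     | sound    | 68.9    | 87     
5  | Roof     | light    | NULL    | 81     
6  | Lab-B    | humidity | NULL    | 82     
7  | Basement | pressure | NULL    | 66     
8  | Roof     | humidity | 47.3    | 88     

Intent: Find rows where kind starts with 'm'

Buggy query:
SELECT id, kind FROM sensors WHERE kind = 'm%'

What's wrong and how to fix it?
Bug: Wildcards only work with LIKE; '=' treats '%' as a literal character

Fix: Use LIKE for wildcard pattern matching

Corrected query:
SELECT id, kind FROM sensors WHERE kind LIKE 'm%'

Result:
id | kind  
---+-------
2  | motion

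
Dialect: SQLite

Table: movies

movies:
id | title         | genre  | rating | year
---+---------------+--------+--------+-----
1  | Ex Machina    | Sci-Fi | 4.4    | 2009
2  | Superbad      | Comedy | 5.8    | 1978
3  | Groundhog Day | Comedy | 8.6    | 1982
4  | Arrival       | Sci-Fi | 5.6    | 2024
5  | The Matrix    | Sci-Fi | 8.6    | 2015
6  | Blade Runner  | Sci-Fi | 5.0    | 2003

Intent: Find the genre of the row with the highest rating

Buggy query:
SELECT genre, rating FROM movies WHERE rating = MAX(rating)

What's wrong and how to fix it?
Bug: MAX(rating) is an aggregate and cannot be used directly in WHERE

Fix: Wrap MAX in a scalar subquery so WHERE compares against a single value

Corrected query:
SELECT genre, rating FROM movies WHERE rating = (SELECT MAX(rating) FROM movies)

Result:
genre  | rating
-------+-------
Comedy | 8.6   
Sci-Fi | 8.6   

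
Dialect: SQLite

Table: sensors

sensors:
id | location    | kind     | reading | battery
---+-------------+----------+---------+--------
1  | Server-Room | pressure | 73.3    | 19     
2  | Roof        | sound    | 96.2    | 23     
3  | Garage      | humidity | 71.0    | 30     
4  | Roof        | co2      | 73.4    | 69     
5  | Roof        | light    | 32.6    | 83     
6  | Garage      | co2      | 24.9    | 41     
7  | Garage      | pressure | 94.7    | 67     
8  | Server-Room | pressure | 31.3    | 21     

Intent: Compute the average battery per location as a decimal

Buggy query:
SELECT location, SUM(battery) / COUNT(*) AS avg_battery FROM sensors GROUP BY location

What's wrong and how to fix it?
Bug: Both operands are integers, so '/' performs integer division and truncates

Fix: Multiply by 1.0 (or CAST to REAL) to force floating-point division

Corrected query:
SELECT location, SUM(battery) * 1.0 / COUNT(*) AS avg_battery FROM sensors GROUP BY location

Result:
location    | avg_battery
------------+------------
Garage      | 46         
Roof        | 58.333333  
Server-Room | 20         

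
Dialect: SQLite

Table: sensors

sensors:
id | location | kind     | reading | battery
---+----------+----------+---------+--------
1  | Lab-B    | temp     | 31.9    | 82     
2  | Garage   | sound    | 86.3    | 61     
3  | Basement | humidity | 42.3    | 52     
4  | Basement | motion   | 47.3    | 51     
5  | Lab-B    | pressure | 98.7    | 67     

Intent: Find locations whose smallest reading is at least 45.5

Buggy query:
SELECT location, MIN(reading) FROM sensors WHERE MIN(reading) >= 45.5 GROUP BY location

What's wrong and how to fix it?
Bug: MIN() in WHERE is a misuse of aggregate

Fix: Use HAVING for the per-group MIN condition

Corrected query:
SELECT location, MIN(reading) FROM sensors GROUP BY location HAVING MIN(reading) >= 45.5

Result:
location | MIN(reading)
---------+-------------
Garage   | 86.3        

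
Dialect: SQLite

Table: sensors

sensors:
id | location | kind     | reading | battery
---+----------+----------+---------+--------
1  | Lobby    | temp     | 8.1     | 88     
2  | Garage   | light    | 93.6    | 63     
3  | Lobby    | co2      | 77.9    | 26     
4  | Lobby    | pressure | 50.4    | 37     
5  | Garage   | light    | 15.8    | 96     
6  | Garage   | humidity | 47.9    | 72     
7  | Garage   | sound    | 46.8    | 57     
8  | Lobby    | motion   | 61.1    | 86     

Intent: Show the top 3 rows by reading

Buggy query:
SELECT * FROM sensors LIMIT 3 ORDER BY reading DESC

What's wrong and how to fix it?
Bug: LIMIT must come after ORDER BY

Fix: Swap the clauses: ORDER BY first, then LIMIT

Corrected query:
SELECT * FROM sensors ORDER BY reading DESC LIMIT 3

Result:
id | location | kind   | reading | battery
---+----------+--------+---------+--------
2  | Garage   | light  | 93.6    | 63     
3  | Lobby    | co2    | 77.9    | 26     
8  | Lobby    | motion | 61.1    | 86     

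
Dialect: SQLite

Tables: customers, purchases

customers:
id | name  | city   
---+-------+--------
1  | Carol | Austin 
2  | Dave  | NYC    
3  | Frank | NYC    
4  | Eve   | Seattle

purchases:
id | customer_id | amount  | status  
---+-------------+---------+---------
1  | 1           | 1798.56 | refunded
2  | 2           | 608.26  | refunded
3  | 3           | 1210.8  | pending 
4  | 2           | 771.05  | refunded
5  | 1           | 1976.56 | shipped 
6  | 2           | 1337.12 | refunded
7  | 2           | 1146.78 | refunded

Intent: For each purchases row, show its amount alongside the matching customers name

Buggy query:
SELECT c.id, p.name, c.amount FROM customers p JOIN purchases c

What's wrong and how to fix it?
Bug: JOIN with no ON clause produces a cartesian product; every purchases row pairs with every customers row

Fix: Specify the join condition linking the foreign key to the parent id

Corrected query:
SELECT c.id, p.name, c.amount FROM customers p JOIN purchases c ON c.customer_id = p.id

Result:
id | name  | amount 
---+-------+--------
1  | Carol | 1798.56
2  | Dave  | 608.26 
3  | Frank | 1210.8 
4  | Dave  | 771.05 
5  | Carol | 1976.56
6  | Dave  | 1337.12
7  | Dave  | 1146.78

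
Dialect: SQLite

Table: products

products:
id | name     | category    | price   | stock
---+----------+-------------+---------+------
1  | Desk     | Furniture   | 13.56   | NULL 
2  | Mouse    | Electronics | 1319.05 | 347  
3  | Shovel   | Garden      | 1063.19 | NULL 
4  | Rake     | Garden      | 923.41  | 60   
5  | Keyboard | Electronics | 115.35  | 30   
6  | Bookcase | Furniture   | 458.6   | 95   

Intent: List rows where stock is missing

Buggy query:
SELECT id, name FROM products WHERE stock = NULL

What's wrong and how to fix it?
Bug: Comparing to NULL with '=' never matches; NULL = NULL is unknown, not true

Fix: Use IS NULL to test for NULL

Corrected query:
SELECT id, name FROM products WHERE stock IS NULL

Result:
id | name  
---+-------
1  | Desk  
3  | Shovel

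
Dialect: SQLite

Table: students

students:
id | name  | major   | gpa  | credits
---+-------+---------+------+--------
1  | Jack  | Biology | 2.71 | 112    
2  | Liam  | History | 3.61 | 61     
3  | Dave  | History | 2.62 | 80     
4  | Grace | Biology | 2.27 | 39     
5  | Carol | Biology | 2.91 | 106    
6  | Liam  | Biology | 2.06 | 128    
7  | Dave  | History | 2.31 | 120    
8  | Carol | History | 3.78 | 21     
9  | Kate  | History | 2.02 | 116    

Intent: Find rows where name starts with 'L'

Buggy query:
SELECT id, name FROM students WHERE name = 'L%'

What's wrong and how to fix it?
Bug: Wildcards only work with LIKE; '=' treats '%' as a literal character

Fix: Use LIKE for wildcard pattern matching

Corrected query:
SELECT id, name FROM students WHERE name LIKE 'L%'

Result:
id | name
---+-----
2  | Liam
6  | Liam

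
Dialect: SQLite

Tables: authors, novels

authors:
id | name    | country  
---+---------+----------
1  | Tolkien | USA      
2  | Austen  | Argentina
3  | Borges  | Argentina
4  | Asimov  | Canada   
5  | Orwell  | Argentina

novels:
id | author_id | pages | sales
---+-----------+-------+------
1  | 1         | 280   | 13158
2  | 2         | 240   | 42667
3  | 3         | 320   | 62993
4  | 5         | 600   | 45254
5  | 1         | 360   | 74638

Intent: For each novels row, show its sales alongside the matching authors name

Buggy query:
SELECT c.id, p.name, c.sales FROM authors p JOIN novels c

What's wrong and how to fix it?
Bug: Missing join condition: each novels row is matched to all authors rows instead of just its own

Fix: Add ON c.author_id = p.id to the JOIN

Corrected query:
SELECT c.id, p.name, c.sales FROM authors p JOIN novels c ON c.author_id = p.id

Result:
id | name    | sales
---+---------+------
1  | Tolkien | 13158
2  | Austen  | 42667
3  | Borges  | 62993
4  | Orwell  | 45254
5  | Tolkien | 74638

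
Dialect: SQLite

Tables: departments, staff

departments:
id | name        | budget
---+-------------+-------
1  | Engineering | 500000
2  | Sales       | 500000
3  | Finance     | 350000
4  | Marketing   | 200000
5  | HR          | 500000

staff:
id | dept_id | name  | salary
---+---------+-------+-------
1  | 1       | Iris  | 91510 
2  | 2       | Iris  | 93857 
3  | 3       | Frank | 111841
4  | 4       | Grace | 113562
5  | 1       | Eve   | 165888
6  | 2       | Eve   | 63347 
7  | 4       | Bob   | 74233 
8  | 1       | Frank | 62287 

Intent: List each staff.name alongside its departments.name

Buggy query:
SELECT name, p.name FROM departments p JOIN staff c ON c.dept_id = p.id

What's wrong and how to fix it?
Bug: Both tables have a 'name' column; the unqualified reference is ambiguous

Fix: Prefix ambiguous columns with the table alias

Corrected query:
SELECT c.name, p.name FROM departments p JOIN staff c ON c.dept_id = p.id

Result:
name  | name       
------+------------
Iris  | Engineering
Iris  | Sales      
Frank | Finance    
Grace | Marketing  
Eve   | Engineering
Eve   | Sales      
Bob   | Marketing  
Frank | Engineering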